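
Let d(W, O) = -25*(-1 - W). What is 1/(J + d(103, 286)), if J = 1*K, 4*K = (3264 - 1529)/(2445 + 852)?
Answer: 13188/34290535 ≈ 0.00038460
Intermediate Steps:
K = 1735/13188 (K = ((3264 - 1529)/(2445 + 852))/4 = (1735/3297)/4 = (1735*(1/3297))/4 = (¼)*(1735/3297) = 1735/13188 ≈ 0.13156)
d(W, O) = 25 + 25*W
J = 1735/13188 (J = 1*(1735/13188) = 1735/13188 ≈ 0.13156)
1/(J + d(103, 286)) = 1/(1735/13188 + (25 + 25*103)) = 1/(1735/13188 + (25 + 2575)) = 1/(1735/13188 + 2600) = 1/(34290535/13188) = 13188/34290535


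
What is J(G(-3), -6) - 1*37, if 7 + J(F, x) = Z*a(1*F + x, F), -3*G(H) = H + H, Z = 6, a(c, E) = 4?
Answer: -20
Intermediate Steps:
G(H) = -2*H/3 (G(H) = -(H + H)/3 = -2*H/3)
J(F, x) = 17 (J(F, x) = -7 + 6*4 = -7 + 24 = 17)
J(G(-3), -6) - 1*37 = 17 - 1*37 = 17 - 37 = -20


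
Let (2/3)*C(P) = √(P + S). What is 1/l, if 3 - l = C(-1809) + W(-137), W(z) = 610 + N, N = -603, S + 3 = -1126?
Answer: -8/13253 + 3*I*√2938/13253 ≈ -0.00060364 + 0.01227*I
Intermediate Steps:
S = -1129 (S = -3 - 1126 = -1129)
C(P) = 3*√(-1129 + P)/2 (C(P) = 3*√(P - 1129)/2 = 3*√(-1129 + P)/2)
W(z) = 7 (W(z) = 610 - 603 = 7)
l = -4 - 3*I*√2938/2 (l = 3 - (3*√(-1129 - 1809)/2 + 7) = 3 - (3*√(-2938)/2 + 7) = 3 - (3*(I*√2938)/2 + 7) = 3 - (3*I*√2938/2 + 7) = 3 - (7 + 3*I*√2938/2) = 3 + (-7 - 3*I*√2938/2) = -4 - 3*I*√2938/2 ≈ -4.0 - 81.305*I)
1/l = 1/(-4 - 3*I*√2938/2)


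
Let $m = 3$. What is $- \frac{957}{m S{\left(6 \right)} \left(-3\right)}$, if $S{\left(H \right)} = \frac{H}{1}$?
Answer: $\frac{319}{18} \approx 17.722$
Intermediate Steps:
$S{\left(H \right)} = H$ ($S{\left(H \right)} = H 1 = H$)
$- \frac{957}{m S{\left(6 \right)} \left(-3\right)} = - \frac{957}{3 \cdot 6 \left(-3\right)} = - \frac{957}{18 \left(-3\right)} = - \frac{957}{-54} = \left(-957\right) \left(- \frac{1}{54}\right) = \frac{319}{18}$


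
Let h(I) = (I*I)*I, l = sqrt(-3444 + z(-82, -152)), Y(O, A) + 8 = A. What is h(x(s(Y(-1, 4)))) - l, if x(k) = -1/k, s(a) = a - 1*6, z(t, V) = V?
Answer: 1/1000 - 2*I*sqrt(899) ≈ 0.001 - 59.967*I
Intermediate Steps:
Y(O, A) = -8 + A
s(a) = -6 + a (s(a) = a - 6 = -6 + a)
l = 2*I*sqrt(899) (l = sqrt(-3444 - 152) = sqrt(-3596) = 2*I*sqrt(899) ≈ 59.967*I)
h(I) = I**3 (h(I) = I**2*I = I**3)
h(x(s(Y(-1, 4)))) - l = (-1/(-6 + (-8 + 4)))**3 - 2*I*sqrt(899) = (-1/(-6 - 4))**3 - 2*I*sqrt(899) = (-1/(-10))**3 - 2*I*sqrt(899) = (-1*(-1/10))**3 - 2*I*sqrt(899) = (1/10)**3 - 2*I*sqrt(899) = 1/1000 - 2*I*sqrt(899)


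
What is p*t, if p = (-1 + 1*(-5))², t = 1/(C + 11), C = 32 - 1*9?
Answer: 18/17 ≈ 1.0588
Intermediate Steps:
C = 23 (C = 32 - 9 = 23)
t = 1/34 (t = 1/(23 + 11) = 1/34 ≈ 0.029412)
p = 36 (p = (-1 - 5)² = (-6)² = 36)
p*t = 36*(1/34) = 18/17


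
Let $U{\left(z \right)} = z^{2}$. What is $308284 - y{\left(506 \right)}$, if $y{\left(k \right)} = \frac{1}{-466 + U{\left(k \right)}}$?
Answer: $\frac{78788141879}{255570} \approx 3.0828 \cdot 10^{5}$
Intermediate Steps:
$y{\left(k \right)} = \frac{1}{-466 + k^{2}}$
$308284 - y{\left(506 \right)} = 308284 - \frac{1}{-466 + 506^{2}} = 308284 - \frac{1}{-466 + 256036} = 308284 - \frac{1}{255570} = \frac{78788141879}{255570}$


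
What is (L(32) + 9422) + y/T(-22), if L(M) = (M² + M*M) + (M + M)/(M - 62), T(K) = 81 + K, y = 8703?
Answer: 10279607/885 ≈ 11615.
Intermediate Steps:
L(M) = 2*M² + 2*M/(-62 + M) (L(M) = (M² + M²) + (2*M)/(-62 + M) = 2*M² + 2*M/(-62 + M))
(L(32) + 9422) + y/T(-22) = (2*32*(1 + 32² - 62*32)/(-62 + 32) + 9422) + 8703/(81 - 22) = (2*32*(1 + 1024 - 1984)/(-30) + 9422) + 8703/59 = (2*32*(-1/30)*(-959) + 9422) + 8703*(1/59) = (30688/15 + 9422) + 8703/59 = 172018/15 + 8703/59 = 10279607/885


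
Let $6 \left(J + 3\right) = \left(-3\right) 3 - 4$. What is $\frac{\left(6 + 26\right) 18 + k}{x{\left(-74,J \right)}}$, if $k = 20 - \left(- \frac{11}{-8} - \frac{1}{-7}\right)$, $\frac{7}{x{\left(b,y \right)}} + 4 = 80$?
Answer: $\frac{632529}{98} \approx 6454.4$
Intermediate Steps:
$J = - \frac{31}{6}$ ($J = -3 + \frac{\left(-3\right) 3 - 4}{6} = -3 + \frac{-9 - 4}{6} = -3 + \frac{1}{6} \left(-13\right) = -3 - \frac{13}{6} = - \frac{31}{6} \approx -5.1667$)
$x{\left(b,y \right)} = \frac{7}{76}$ ($x{\left(b,y \right)} = \frac{7}{-4 + 80} = \frac{7}{76}$)
$k = \frac{1035}{56}$ ($k = 20 - \left(\left(-11\right) \left(- \frac{1}{8}\right) - - \frac{1}{7}\right) = 20 - \left(\frac{11}{8} + \frac{1}{7}\right) = 20 - \frac{85}{56} = \frac{1035}{56} \approx 18.482$)
$\frac{\left(6 + 26\right) 18 + k}{x{\left(-74,J \right)}} = \frac{\left(6 + 26\right) 18 + \frac{1035}{56}}{\frac{7}{76}} = \left(32 \cdot 18 + \frac{1035}{56}\right) \frac{76}{7} = \left(576 + \frac{1035}{56}\right) \frac{76}{7} = \frac{33291}{56} \cdot \frac{76}{7} = \frac{632529}{98}$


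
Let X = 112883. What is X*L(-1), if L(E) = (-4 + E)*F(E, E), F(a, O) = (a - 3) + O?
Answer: 2822075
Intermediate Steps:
F(a, O) = -3 + O + a (F(a, O) = (-3 + a) + O = -3 + O + a)
L(E) = (-4 + E)*(-3 + 2*E) (L(E) = (-4 + E)*(-3 + E + E) = (-4 + E)*(-3 + 2*E))
X*L(-1) = 112883*((-4 - 1)*(-3 + 2*(-1))) = 112883*(-5*(-3 - 2)) = 112883*(-5*(-5)) = 112883*25 = 2822075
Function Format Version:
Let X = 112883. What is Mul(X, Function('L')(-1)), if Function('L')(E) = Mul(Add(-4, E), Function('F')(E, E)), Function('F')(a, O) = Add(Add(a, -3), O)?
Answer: 2822075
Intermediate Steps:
Function('F')(a, O) = Add(-3, O, a) (Function('F')(a, O) = Add(Add(-3, a), O) = Add(-3, O, a))
Function('L')(E) = Mul(Add(-4, E), Add(-3, Mul(2, E))) (Function('L')(E) = Mul(Add(-4, E), Add(-3, E, E)) = Mul(Add(-4, E), Add(-3, Mul(2, E))))
Mul(X, Function('L')(-1)) = Mul(112883, Mul(Add(-4, -1), Add(-3, Mul(2, -1)))) = Mul(112883, Mul(-5, Add(-3, -2))) = Mul(112883, Mul(-5, -5)) = Mul(112883, 25) = 2822075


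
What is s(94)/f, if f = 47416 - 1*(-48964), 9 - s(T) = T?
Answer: -17/19276 ≈ -0.00088193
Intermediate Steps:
s(T) = 9 - T
f = 96380 (f = 47416 + 48964 = 96380)
s(94)/f = (9 - 1*94)/96380 = (9 - 94)*(1/96380) = -85*1/96380 = -17/19276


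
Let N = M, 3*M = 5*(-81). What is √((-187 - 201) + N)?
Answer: I*√523 ≈ 22.869*I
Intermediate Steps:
M = -135 (M = (5*(-81))/3 = (⅓)*(-405) = -135)
N = -135
√((-187 - 201) + N) = √((-187 - 201) - 135) = √(-388 - 135) = √(-523) = I*√523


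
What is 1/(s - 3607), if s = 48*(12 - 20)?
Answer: -1/3991 ≈ -0.00025056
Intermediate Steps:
s = -384 (s = 48*(-8) = -384)
1/(s - 3607) = 1/(-384 - 3607) = 1/(-3991) = -1/3991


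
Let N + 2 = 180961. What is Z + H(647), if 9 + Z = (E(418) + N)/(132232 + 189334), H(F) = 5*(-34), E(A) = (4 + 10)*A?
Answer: -57373503/321566 ≈ -178.42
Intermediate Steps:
E(A) = 14*A
H(F) = -170
N = 180959 (N = -2 + 180961 = 180959)
Z = -2707283/321566 (Z = -9 + (14*418 + 180959)/(132232 + 189334) = -9 + (5852 + 180959)/321566 = -9 + 186811*(1/321566) = -9 + 186811/321566 = -2707283/321566 ≈ -8.4191)
Z + H(647) = -2707283/321566 - 170 = -57373503/321566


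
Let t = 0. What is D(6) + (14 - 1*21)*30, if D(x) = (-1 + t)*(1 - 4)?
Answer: -207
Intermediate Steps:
D(x) = 3 (D(x) = (-1 + 0)*(1 - 4) = -1*(-3) = 3)
D(6) + (14 - 1*21)*30 = 3 + (14 - 1*21)*30 = 3 + (14 - 21)*30 = 3 - 7*30 = 3 - 210 = -207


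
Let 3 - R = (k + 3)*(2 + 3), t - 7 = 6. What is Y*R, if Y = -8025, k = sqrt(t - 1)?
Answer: 96300 + 80250*sqrt(3) ≈ 2.3530e+5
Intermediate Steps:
t = 13 (t = 7 + 6 = 13)
k = 2*sqrt(3) (k = sqrt(13 - 1) = sqrt(12) = 2*sqrt(3) ≈ 3.4641)
R = -12 - 10*sqrt(3) (R = 3 - (2*sqrt(3) + 3)*(2 + 3) = 3 - (3 + 2*sqrt(3))*5 = 3 - (15 + 10*sqrt(3)) = 3 + (-15 - 10*sqrt(3)) = -12 - 10*sqrt(3) ≈ -29.320)
Y*R = -8025*(-12 - 10*sqrt(3)) = 96300 + 80250*sqrt(3)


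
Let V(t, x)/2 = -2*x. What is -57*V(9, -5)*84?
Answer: -95760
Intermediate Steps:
V(t, x) = -4*x (V(t, x) = 2*(-2*x) = -4*x)
-57*V(9, -5)*84 = -(-228)*(-5)*84 = -57*20*84 = -1140*84 = -95760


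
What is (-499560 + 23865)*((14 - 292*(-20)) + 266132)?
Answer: -129382380270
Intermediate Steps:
(-499560 + 23865)*((14 - 292*(-20)) + 266132) = -475695*((14 + 5840) + 266132) = -475695*(5854 + 266132) = -475695*271986 = -129382380270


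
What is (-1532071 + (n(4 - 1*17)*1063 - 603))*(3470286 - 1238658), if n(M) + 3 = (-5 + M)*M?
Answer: -2872375262988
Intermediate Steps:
n(M) = -3 + M*(-5 + M) (n(M) = -3 + (-5 + M)*M = -3 + M*(-5 + M))
(-1532071 + (n(4 - 1*17)*1063 - 603))*(3470286 - 1238658) = (-1532071 + ((-3 + (4 - 1*17)**2 - 5*(4 - 1*17))*1063 - 603))*(3470286 - 1238658) = (-1532071 + ((-3 + (4 - 17)**2 - 5*(4 - 17))*1063 - 603))*2231628 = (-1532071 + ((-3 + (-13)**2 - 5*(-13))*1063 - 603))*2231628 = (-1532071 + ((-3 + 169 + 65)*1063 - 603))*2231628 = (-1532071 + (231*1063 - 603))*2231628 = (-1532071 + (245553 - 603))*2231628 = (-1532071 + 244950)*2231628 = -1287121*2231628 = -2872375262988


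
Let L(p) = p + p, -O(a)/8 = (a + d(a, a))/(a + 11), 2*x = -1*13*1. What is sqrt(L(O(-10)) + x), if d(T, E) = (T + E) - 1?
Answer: sqrt(1958)/2 ≈ 22.125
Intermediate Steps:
d(T, E) = -1 + E + T (d(T, E) = (E + T) - 1 = -1 + E + T)
x = -13/2 (x = (-1*13*1)/2 = (-13*1)/2 = (1/2)*(-13) = -13/2 ≈ -6.5000)
O(a) = -8*(-1 + 3*a)/(11 + a) (O(a) = -8*(a + (-1 + a + a))/(a + 11) = -8*(a + (-1 + 2*a))/(11 + a) = -8*(-1 + 3*a)/(11 + a))
L(p) = 2*p
sqrt(L(O(-10)) + x) = sqrt(2*(8*(1 - 3*(-10))/(11 - 10)) - 13/2) = sqrt(2*(8*(1 + 30)/1) - 13/2) = sqrt(2*(8*1*31) - 13/2) = sqrt(2*248 - 13/2) = sqrt(496 - 13/2) = sqrt(979/2) = sqrt(1958)/2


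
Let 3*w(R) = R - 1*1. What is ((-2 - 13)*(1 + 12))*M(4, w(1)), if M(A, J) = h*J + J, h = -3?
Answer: 0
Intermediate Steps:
w(R) = -⅓ + R/3 (w(R) = (R - 1*1)/3 = (R - 1)/3 = (-1 + R)/3 = -⅓ + R/3)
M(A, J) = -2*J (M(A, J) = -3*J + J = -2*J)
((-2 - 13)*(1 + 12))*M(4, w(1)) = ((-2 - 13)*(1 + 12))*(-2*(-⅓ + (⅓)*1)) = (-15*13)*(-2*(-⅓ + ⅓)) = -(-390)*0 = -195*0 = 0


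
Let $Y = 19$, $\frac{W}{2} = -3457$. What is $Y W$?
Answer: $-131366$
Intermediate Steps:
$W = -6914$ ($W = 2 \left(-3457\right) = -6914$)
$Y W = 19 \left(-6914\right) = -131366$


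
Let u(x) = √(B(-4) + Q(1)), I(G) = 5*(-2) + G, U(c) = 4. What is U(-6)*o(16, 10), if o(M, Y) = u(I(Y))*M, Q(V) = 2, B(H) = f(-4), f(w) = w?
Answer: 64*I*√2 ≈ 90.51*I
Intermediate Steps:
B(H) = -4
I(G) = -10 + G
u(x) = I*√2 (u(x) = √(-4 + 2) = √(-2) = I*√2)
o(M, Y) = I*M*√2 (o(M, Y) = (I*√2)*M = I*M*√2)
U(-6)*o(16, 10) = 4*(I*16*√2) = 4*(16*I*√2) = 64*I*√2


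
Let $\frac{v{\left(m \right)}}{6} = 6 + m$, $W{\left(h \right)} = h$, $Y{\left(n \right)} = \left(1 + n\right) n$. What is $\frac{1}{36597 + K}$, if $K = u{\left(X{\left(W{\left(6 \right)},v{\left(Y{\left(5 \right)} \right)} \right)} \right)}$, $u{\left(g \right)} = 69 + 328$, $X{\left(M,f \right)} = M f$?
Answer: $\frac{1}{36994} \approx 2.7031 \cdot 10^{-5}$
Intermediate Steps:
$Y{\left(n \right)} = n \left(1 + n\right)$
$v{\left(m \right)} = 36 + 6 m$ ($v{\left(m \right)} = 6 \left(6 + m\right) = 36 + 6 m$)
$u{\left(g \right)} = 397$
$K = 397$
$\frac{1}{36597 + K} = \frac{1}{36597 + 397} = \frac{1}{36994}$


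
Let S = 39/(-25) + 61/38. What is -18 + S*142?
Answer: -5497/475 ≈ -11.573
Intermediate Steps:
S = 43/950 (S = 39*(-1/25) + 61*(1/38) = -39/25 + 61/38 = 43/950 ≈ 0.045263)
-18 + S*142 = -18 + (43/950)*142 = -18 + 3053/475 = -5497/475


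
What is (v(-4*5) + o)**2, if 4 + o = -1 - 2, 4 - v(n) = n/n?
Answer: 16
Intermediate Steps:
v(n) = 3 (v(n) = 4 - n/n = 4 - 1*1 = 4 - 1 = 3)
o = -7 (o = -4 + (-1 - 2) = -4 - 3 = -7)
(v(-4*5) + o)**2 = (3 - 7)**2 = (-4)**2 = 16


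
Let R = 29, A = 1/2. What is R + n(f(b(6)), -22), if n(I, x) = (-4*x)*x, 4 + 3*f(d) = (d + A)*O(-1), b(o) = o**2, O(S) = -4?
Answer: -1907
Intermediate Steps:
A = 1/2 ≈ 0.50000
f(d) = -2 - 4*d/3 (f(d) = -4/3 + ((d + 1/2)*(-4))/3 = -4/3 + ((1/2 + d)*(-4))/3 = -4/3 + (-2 - 4*d)/3 = -4/3 + (-2/3 - 4*d/3) = -2 - 4*d/3)
n(I, x) = -4*x**2
R + n(f(b(6)), -22) = 29 - 4*(-22)**2 = 29 - 4*484 = 29 - 1936 = -1907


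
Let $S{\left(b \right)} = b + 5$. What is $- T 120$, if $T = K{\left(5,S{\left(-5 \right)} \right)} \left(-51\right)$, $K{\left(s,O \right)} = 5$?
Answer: $30600$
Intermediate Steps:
$S{\left(b \right)} = 5 + b$
$T = -255$ ($T = 5 \left(-51\right) = -255$)
$- T 120 = \left(-1\right) \left(-255\right) 120 = 255 \cdot 120 = 30600$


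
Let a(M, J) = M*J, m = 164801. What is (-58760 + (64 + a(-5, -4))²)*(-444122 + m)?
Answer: 14442012984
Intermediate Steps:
a(M, J) = J*M
(-58760 + (64 + a(-5, -4))²)*(-444122 + m) = (-58760 + (64 - 4*(-5))²)*(-444122 + 164801) = (-58760 + (64 + 20)²)*(-279321) = (-58760 + 84²)*(-279321) = (-58760 + 7056)*(-279321) = -51704*(-279321) = 14442012984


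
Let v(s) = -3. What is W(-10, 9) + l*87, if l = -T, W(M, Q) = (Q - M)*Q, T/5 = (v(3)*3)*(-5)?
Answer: -19404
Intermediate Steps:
T = 225 (T = 5*(-3*3*(-5)) = 5*(-9*(-5)) = 5*45 = 225)
W(M, Q) = Q*(Q - M)
l = -225 (l = -1*225 = -225)
W(-10, 9) + l*87 = 9*(9 - 1*(-10)) - 225*87 = 9*(9 + 10) - 19575 = 9*19 - 19575 = 171 - 19575 = -19404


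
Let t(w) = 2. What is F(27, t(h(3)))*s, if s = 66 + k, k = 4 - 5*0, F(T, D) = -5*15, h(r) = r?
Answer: -5250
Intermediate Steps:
F(T, D) = -75
k = 4 (k = 4 + 0 = 4)
s = 70 (s = 66 + 4 = 70)
F(27, t(h(3)))*s = -75*70 = -5250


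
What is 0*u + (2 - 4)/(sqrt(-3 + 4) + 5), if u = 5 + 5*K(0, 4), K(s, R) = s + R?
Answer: -1/3 ≈ -0.33333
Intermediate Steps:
K(s, R) = R + s
u = 25 (u = 5 + 5*(4 + 0) = 5 + 5*4 = 5 + 20 = 25)
0*u + (2 - 4)/(sqrt(-3 + 4) + 5) = 0*25 + (2 - 4)/(sqrt(-3 + 4) + 5) = 0 - 2/(sqrt(1) + 5) = 0 - 2/(1 + 5) = 0 - 2/6 = 0 - 2*1/6 = 0 - 1/3 = -1/3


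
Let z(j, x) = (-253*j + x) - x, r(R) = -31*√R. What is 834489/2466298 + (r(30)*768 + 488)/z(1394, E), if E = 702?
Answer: 4727511227/14029337278 + 11904*√30/176341 ≈ 0.70672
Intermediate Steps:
z(j, x) = -253*j (z(j, x) = (x - 253*j) - x = -253*j)
834489/2466298 + (r(30)*768 + 488)/z(1394, E) = 834489/2466298 + (-31*√30*768 + 488)/((-253*1394)) = 834489*(1/2466298) + (-23808*√30 + 488)/(-352682) = 26919/79558 + (488 - 23808*√30)*(-1/352682) = 26919/79558 + (-244/176341 + 11904*√30/176341) = 4727511227/14029337278 + 11904*√30/176341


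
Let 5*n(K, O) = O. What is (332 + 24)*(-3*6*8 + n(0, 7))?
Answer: -253828/5 ≈ -50766.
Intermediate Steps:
n(K, O) = O/5
(332 + 24)*(-3*6*8 + n(0, 7)) = (332 + 24)*(-3*6*8 + (1/5)*7) = 356*(-18*8 + 7/5) = 356*(-144 + 7/5) = 356*(-713/5) = -253828/5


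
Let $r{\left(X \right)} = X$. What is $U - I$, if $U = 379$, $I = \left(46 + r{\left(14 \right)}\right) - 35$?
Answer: $354$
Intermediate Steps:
$I = 25$ ($I = \left(46 + 14\right) - 35 = 60 - 35 = 25$)
$U - I = 379 - 25 = 354$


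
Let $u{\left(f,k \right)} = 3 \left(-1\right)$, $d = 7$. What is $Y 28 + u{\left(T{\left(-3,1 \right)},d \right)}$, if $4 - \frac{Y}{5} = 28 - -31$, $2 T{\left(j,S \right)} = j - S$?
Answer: $-7703$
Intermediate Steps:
$T{\left(j,S \right)} = \frac{j}{2} - \frac{S}{2}$ ($T{\left(j,S \right)} = \frac{j - S}{2} = \frac{j}{2} - \frac{S}{2}$)
$Y = -275$ ($Y = 20 - 5 \left(28 - -31\right) = 20 - 5 \left(28 + 31\right) = 20 - 295 = -275$)
$u{\left(f,k \right)} = -3$
$Y 28 + u{\left(T{\left(-3,1 \right)},d \right)} = \left(-275\right) 28 - 3 = -7700 - 3 = -7703$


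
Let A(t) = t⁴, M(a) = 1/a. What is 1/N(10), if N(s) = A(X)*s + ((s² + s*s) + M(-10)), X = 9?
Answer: 10/658099 ≈ 1.5195e-5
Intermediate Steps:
M(a) = 1/a
N(s) = -⅒ + 2*s² + 6561*s (N(s) = 9⁴*s + ((s² + s*s) + 1/(-10)) = 6561*s + ((s² + s²) - ⅒) = 6561*s + (2*s² - ⅒) = 6561*s + (-⅒ + 2*s²) = -⅒ + 2*s² + 6561*s)
1/N(10) = 1/(-⅒ + 2*10² + 6561*10) = 1/(-⅒ + 2*100 + 65610) = 1/(-⅒ + 200 + 65610) = 1/(658099/10) = 10/658099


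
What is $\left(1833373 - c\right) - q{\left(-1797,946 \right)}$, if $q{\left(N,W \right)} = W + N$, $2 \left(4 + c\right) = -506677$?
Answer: $\frac{4175133}{2} \approx 2.0876 \cdot 10^{6}$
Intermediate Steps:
$c = - \frac{506685}{2}$ ($c = -4 + \frac{1}{2} \left(-506677\right) = -4 - \frac{506677}{2} = - \frac{506685}{2} \approx -2.5334 \cdot 10^{5}$)
$q{\left(N,W \right)} = N + W$
$\left(1833373 - c\right) - q{\left(-1797,946 \right)} = \left(1833373 - - \frac{506685}{2}\right) - \left(-1797 + 946\right) = \left(1833373 + \frac{506685}{2}\right) - -851 = \frac{4173431}{2} + 851 = \frac{4175133}{2}$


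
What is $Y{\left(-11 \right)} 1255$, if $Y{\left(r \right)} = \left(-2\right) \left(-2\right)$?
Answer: $5020$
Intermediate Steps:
$Y{\left(r \right)} = 4$
$Y{\left(-11 \right)} 1255 = 4 \cdot 1255 = 5020$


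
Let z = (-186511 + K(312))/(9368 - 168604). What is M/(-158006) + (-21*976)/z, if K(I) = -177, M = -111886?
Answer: -4028620791256/230451751 ≈ -17481.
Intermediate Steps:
z = 46672/39809 (z = (-186511 - 177)/(9368 - 168604) = -186688/(-159236) = -186688*(-1/159236) = 46672/39809 ≈ 1.1724)
M/(-158006) + (-21*976)/z = -111886/(-158006) + (-21*976)/(46672/39809) = -111886*(-1/158006) - 20496*39809/46672 = 55943/79003 - 50995329/2917 = -4028620791256/230451751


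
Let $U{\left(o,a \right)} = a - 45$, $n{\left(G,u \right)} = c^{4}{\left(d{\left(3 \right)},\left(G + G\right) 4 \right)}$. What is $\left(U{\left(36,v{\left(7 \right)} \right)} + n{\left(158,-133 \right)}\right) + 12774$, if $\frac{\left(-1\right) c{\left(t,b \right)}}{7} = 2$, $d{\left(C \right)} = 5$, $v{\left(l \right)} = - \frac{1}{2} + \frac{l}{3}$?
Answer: $\frac{306881}{6} \approx 51147.0$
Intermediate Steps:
$v{\left(l \right)} = - \frac{1}{2} + \frac{l}{3}$ ($v{\left(l \right)} = \left(-1\right) \frac{1}{2} + l \frac{1}{3} = - \frac{1}{2} + \frac{l}{3}$)
$c{\left(t,b \right)} = -14$ ($c{\left(t,b \right)} = \left(-7\right) 2 = -14$)
$n{\left(G,u \right)} = 38416$ ($n{\left(G,u \right)} = \left(-14\right)^{4} = 38416$)
$U{\left(o,a \right)} = -45 + a$
$\left(U{\left(36,v{\left(7 \right)} \right)} + n{\left(158,-133 \right)}\right) + 12774 = \left(\left(-45 + \left(- \frac{1}{2} + \frac{1}{3} \cdot 7\right)\right) + 38416\right) + 12774 = \left(\left(-45 + \left(- \frac{1}{2} + \frac{7}{3}\right)\right) + 38416\right) + 12774 = \left(\left(-45 + \frac{11}{6}\right) + 38416\right) + 12774 = \left(- \frac{259}{6} + 38416\right) + 12774 = \frac{230237}{6} + 12774 = \frac{306881}{6}$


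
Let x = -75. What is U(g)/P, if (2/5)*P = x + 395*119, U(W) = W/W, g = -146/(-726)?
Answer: 1/117325 ≈ 8.5233e-6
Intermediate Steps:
g = 73/363 (g = -146*(-1/726) = 73/363 ≈ 0.20110)
U(W) = 1
P = 117325 (P = 5*(-75 + 395*119)/2 = 5*(-75 + 47005)/2 = (5/2)*46930 = 117325)
U(g)/P = 1/117325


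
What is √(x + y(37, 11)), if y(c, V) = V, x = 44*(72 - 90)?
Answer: I*√781 ≈ 27.946*I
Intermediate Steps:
x = -792 (x = 44*(-18) = -792)
√(x + y(37, 11)) = √(-792 + 11) = √(-781) = I*√781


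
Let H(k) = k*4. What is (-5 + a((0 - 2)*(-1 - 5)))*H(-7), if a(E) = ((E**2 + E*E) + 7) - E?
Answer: -7784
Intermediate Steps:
H(k) = 4*k
a(E) = 7 - E + 2*E**2 (a(E) = ((E**2 + E**2) + 7) - E = (2*E**2 + 7) - E = (7 + 2*E**2) - E = 7 - E + 2*E**2)
(-5 + a((0 - 2)*(-1 - 5)))*H(-7) = (-5 + (7 - (0 - 2)*(-1 - 5) + 2*((0 - 2)*(-1 - 5))**2))*(4*(-7)) = (-5 + (7 - (-2)*(-6) + 2*(-2*(-6))**2))*(-28) = (-5 + (7 - 1*12 + 2*12**2))*(-28) = (-5 + (7 - 12 + 2*144))*(-28) = (-5 + (7 - 12 + 288))*(-28) = (-5 + 283)*(-28) = 278*(-28) = -7784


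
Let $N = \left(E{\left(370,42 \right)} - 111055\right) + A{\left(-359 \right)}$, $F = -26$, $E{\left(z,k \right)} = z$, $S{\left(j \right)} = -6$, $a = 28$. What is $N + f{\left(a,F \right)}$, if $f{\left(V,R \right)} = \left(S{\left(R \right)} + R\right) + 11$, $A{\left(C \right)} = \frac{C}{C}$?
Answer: $-110705$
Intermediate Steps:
$A{\left(C \right)} = 1$
$f{\left(V,R \right)} = 5 + R$ ($f{\left(V,R \right)} = \left(-6 + R\right) + 11 = 5 + R$)
$N = -110684$ ($N = \left(370 - 111055\right) + 1 = -110685 + 1 = -110684$)
$N + f{\left(a,F \right)} = -110684 + \left(5 - 26\right) = -110684 - 21 = -110705$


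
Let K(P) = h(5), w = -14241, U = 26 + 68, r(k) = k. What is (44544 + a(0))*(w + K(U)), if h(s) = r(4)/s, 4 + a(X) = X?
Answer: -634258508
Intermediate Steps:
a(X) = -4 + X
h(s) = 4/s
U = 94
K(P) = 4/5
(44544 + a(0))*(w + K(U)) = (44544 + (-4 + 0))*(-14241 + 4/5) = (44544 - 4)*(-71201/5) = 44540*(-71201/5) = -634258508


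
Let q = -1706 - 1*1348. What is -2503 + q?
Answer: -5557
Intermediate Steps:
q = -3054 (q = -1706 - 1348 = -3054)
-2503 + q = -2503 - 3054 = -5557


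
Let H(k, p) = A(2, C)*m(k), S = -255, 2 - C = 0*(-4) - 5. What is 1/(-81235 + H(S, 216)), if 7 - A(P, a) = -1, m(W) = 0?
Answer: -1/81235 ≈ -1.2310e-5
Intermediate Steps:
C = 7 (C = 2 - (0*(-4) - 5) = 2 - (0 - 5) = 2 - 1*(-5) = 2 + 5 = 7)
A(P, a) = 8 (A(P, a) = 7 - 1*(-1) = 7 + 1 = 8)
H(k, p) = 0 (H(k, p) = 8*0 = 0)
1/(-81235 + H(S, 216)) = 1/(-81235 + 0) = 1/(-81235) = -1/81235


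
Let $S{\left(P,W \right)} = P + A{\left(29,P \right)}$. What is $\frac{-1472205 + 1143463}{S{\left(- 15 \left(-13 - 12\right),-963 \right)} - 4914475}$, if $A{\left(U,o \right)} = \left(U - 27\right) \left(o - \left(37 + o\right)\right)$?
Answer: $\frac{164371}{2457087} \approx 0.066897$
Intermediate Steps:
$A{\left(U,o \right)} = 999 - 37 U$ ($A{\left(U,o \right)} = \left(-27 + U\right) \left(-37\right) = 999 - 37 U$)
$S{\left(P,W \right)} = -74 + P$ ($S{\left(P,W \right)} = P + \left(999 - 1073\right) = P - 74 = -74 + P$)
$\frac{-1472205 + 1143463}{S{\left(- 15 \left(-13 - 12\right),-963 \right)} - 4914475} = \frac{-1472205 + 1143463}{\left(-74 - 15 \left(-13 - 12\right)\right) - 4914475} = - \frac{328742}{\left(-74 - -375\right) - 4914475} = - \frac{328742}{\left(-74 + 375\right) - 4914475} = - \frac{328742}{301 - 4914475} = - \frac{328742}{-4914174} = \left(-328742\right) \left(- \frac{1}{4914174}\right) = \frac{164371}{2457087}$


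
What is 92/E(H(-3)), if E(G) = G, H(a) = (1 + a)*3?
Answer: -46/3 ≈ -15.333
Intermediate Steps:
H(a) = 3 + 3*a
92/E(H(-3)) = 92/(3 + 3*(-3)) = 92/(3 - 9) = 92/(-6) = 92*(-⅙) = -46/3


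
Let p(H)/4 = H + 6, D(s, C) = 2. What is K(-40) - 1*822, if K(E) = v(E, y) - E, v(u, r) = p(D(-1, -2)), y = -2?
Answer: -750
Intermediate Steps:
p(H) = 24 + 4*H (p(H) = 4*(H + 6) = 4*(6 + H) = 24 + 4*H)
v(u, r) = 32 (v(u, r) = 24 + 4*2 = 24 + 8 = 32)
K(E) = 32 - E
K(-40) - 1*822 = (32 - 1*(-40)) - 1*822 = (32 + 40) - 822 = 72 - 822 = -750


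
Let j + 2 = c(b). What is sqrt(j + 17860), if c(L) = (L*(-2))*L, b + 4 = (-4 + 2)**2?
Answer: sqrt(17858) ≈ 133.63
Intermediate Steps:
b = 0 (b = -4 + (-4 + 2)**2 = -4 + (-2)**2 = -4 + 4 = 0)
c(L) = -2*L**2 (c(L) = (-2*L)*L = -2*L**2)
j = -2 (j = -2 - 2*0**2 = -2 - 2*0 = -2 + 0 = -2)
sqrt(j + 17860) = sqrt(-2 + 17860) = sqrt(17858)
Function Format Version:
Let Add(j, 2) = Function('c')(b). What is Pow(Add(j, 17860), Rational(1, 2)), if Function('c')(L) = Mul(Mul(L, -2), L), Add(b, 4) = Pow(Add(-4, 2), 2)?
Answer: Pow(17858, Rational(1, 2)) ≈ 133.63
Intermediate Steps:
b = 0 (b = Add(-4, Pow(Add(-4, 2), 2)) = Add(-4, Pow(-2, 2)) = Add(-4, 4) = 0)
Function('c')(L) = Mul(-2, Pow(L, 2)) (Function('c')(L) = Mul(Mul(-2, L), L) = Mul(-2, Pow(L, 2)))
j = -2 (j = Add(-2, Mul(-2, Pow(0, 2))) = Add(-2, Mul(-2, 0)) = Add(-2, 0) = -2)
Pow(Add(j, 17860), Rational(1, 2)) = Pow(Add(-2, 17860), Rational(1, 2)) = Pow(17858, Rational(1, 2))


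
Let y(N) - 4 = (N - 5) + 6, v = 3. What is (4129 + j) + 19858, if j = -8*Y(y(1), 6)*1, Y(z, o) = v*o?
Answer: 23843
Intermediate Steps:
y(N) = 5 + N (y(N) = 4 + ((N - 5) + 6) = 4 + ((-5 + N) + 6) = 4 + (1 + N) = 5 + N)
Y(z, o) = 3*o
j = -144 (j = -24*6*1 = -8*18*1 = -144*1 = -144)
(4129 + j) + 19858 = (4129 - 144) + 19858 = 3985 + 19858 = 23843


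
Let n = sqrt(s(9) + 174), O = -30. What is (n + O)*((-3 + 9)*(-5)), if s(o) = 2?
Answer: 900 - 120*sqrt(11) ≈ 502.00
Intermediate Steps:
n = 4*sqrt(11) (n = sqrt(2 + 174) = sqrt(176) = 4*sqrt(11) ≈ 13.266)
(n + O)*((-3 + 9)*(-5)) = (4*sqrt(11) - 30)*((-3 + 9)*(-5)) = (-30 + 4*sqrt(11))*(6*(-5)) = (-30 + 4*sqrt(11))*(-30) = 900 - 120*sqrt(11)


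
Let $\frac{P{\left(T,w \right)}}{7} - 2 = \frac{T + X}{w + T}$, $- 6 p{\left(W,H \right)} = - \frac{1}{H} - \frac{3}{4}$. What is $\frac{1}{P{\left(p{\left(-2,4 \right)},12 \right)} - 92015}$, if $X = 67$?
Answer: $- \frac{73}{6713252} \approx -1.0874 \cdot 10^{-5}$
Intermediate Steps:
$p{\left(W,H \right)} = \frac{1}{8} + \frac{1}{6 H}$ ($p{\left(W,H \right)} = - \frac{- \frac{1}{H} - \frac{3}{4}}{6} = - \frac{- \frac{3}{4} - \frac{1}{H}}{6} = \frac{1}{8} + \frac{1}{6 H}$)
$P{\left(T,w \right)} = 14 + \frac{7 \left(67 + T\right)}{T + w}$ ($P{\left(T,w \right)} = 14 + 7 \frac{T + 67}{w + T} = 14 + 7 \frac{67 + T}{T + w} = 14 + \frac{7 \left(67 + T\right)}{T + w}$)
$\frac{1}{P{\left(p{\left(-2,4 \right)},12 \right)} - 92015} = \frac{1}{\frac{7 \left(67 + 2 \cdot 12 + 3 \frac{4 + 3 \cdot 4}{24 \cdot 4}\right)}{\frac{4 + 3 \cdot 4}{24 \cdot 4} + 12} - 92015} = \frac{1}{\frac{7 \left(67 + 24 + 3 \cdot \frac{1}{24} \cdot \frac{1}{4} \left(4 + 12\right)\right)}{\frac{1}{24} \cdot \frac{1}{4} \left(4 + 12\right) + 12} - 92015} = \frac{1}{\frac{7 \left(67 + 24 + 3 \cdot \frac{1}{24} \cdot \frac{1}{4} \cdot 16\right)}{\frac{1}{24} \cdot \frac{1}{4} \cdot 16 + 12} - 92015} = \frac{1}{\frac{7 \left(67 + 24 + 3 \cdot \frac{1}{6}\right)}{\frac{1}{6} + 12} - 92015} = \frac{1}{\frac{7 \left(67 + 24 + \frac{1}{2}\right)}{\frac{73}{6}} - 92015} = \frac{1}{7 \cdot \frac{6}{73} \cdot \frac{183}{2} - 92015} = \frac{1}{\frac{3843}{73} - 92015} = \frac{1}{- \frac{6713252}{73}} = - \frac{73}{6713252}$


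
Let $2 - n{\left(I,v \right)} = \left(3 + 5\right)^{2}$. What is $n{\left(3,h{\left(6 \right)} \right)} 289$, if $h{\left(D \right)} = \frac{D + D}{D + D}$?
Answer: $-17918$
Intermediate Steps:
$h{\left(D \right)} = 1$ ($h{\left(D \right)} = \frac{2 D}{2 D} = 2 D \frac{1}{2 D} = 1$)
$n{\left(I,v \right)} = -62$ ($n{\left(I,v \right)} = 2 - \left(3 + 5\right)^{2} = 2 - 8^{2} = 2 - 64 = -62$)
$n{\left(3,h{\left(6 \right)} \right)} 289 = \left(-62\right) 289 = -17918$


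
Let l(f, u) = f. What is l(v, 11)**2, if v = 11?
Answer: 121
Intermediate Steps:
l(v, 11)**2 = 11**2 = 121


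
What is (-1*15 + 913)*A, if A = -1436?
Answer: -1289528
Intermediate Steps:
(-1*15 + 913)*A = (-1*15 + 913)*(-1436) = (-15 + 913)*(-1436) = 898*(-1436) = -1289528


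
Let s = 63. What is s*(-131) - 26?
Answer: -8279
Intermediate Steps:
s*(-131) - 26 = 63*(-131) - 26 = -8253 - 26 = -8279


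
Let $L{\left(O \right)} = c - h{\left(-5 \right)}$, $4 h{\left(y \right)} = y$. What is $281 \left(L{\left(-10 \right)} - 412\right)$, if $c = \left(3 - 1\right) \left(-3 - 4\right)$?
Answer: $- \frac{477419}{4} \approx -1.1935 \cdot 10^{5}$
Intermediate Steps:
$c = -14$ ($c = 2 \left(-7\right) = -14$)
$h{\left(y \right)} = \frac{y}{4}$
$L{\left(O \right)} = - \frac{51}{4}$ ($L{\left(O \right)} = -14 - \frac{1}{4} \left(-5\right) = -14 - - \frac{5}{4} = -14 + \frac{5}{4} = - \frac{51}{4}$)
$281 \left(L{\left(-10 \right)} - 412\right) = 281 \left(- \frac{51}{4} - 412\right) = 281 \left(- \frac{1699}{4}\right) = - \frac{477419}{4}$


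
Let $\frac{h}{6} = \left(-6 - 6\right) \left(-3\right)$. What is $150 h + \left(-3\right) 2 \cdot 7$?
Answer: $32358$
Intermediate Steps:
$h = 216$ ($h = 6 \left(-6 - 6\right) \left(-3\right) = 6 \left(\left(-12\right) \left(-3\right)\right) = 6 \cdot 36 = 216$)
$150 h + \left(-3\right) 2 \cdot 7 = 150 \cdot 216 + \left(-3\right) 2 \cdot 7 = 32400 - 42 = 32358$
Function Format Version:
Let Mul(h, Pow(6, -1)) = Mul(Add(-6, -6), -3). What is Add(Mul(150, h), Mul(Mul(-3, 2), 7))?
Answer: 32358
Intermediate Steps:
h = 216 (h = Mul(6, Mul(Add(-6, -6), -3)) = Mul(6, Mul(-12, -3)) = Mul(6, 36) = 216)
Add(Mul(150, h), Mul(Mul(-3, 2), 7)) = Add(Mul(150, 216), Mul(Mul(-3, 2), 7)) = Add(32400, Mul(-6, 7)) = Add(32400, -42) = 32358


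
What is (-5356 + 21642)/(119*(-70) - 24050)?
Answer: -8143/16190 ≈ -0.50296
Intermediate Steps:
(-5356 + 21642)/(119*(-70) - 24050) = 16286/(-8330 - 24050) = 16286/(-32380) = 16286*(-1/32380) = -8143/16190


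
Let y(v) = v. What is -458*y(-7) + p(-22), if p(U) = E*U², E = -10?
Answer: -1634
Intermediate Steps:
p(U) = -10*U²
-458*y(-7) + p(-22) = -458*(-7) - 10*(-22)² = 3206 - 10*484 = 3206 - 4840 = -1634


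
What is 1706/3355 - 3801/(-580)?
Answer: 2748367/389180 ≈ 7.0619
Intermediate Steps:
1706/3355 - 3801/(-580) = 1706*(1/3355) - 3801*(-1/580) = 1706/3355 + 3801/580 = 2748367/389180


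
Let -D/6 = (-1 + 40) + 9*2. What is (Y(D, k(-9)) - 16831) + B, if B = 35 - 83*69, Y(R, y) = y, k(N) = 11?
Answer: -22512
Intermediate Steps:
D = -342 (D = -6*((-1 + 40) + 9*2) = -6*(39 + 18) = -6*57 = -342)
B = -5692 (B = 35 - 5727 = -5692)
(Y(D, k(-9)) - 16831) + B = (11 - 16831) - 5692 = -16820 - 5692 = -22512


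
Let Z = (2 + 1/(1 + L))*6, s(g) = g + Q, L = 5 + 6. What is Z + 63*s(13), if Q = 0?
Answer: 1663/2 ≈ 831.50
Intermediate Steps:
L = 11
s(g) = g (s(g) = g + 0 = g)
Z = 25/2 (Z = (2 + 1/(1 + 11))*6 = (2 + 1/12)*6 = (25/12)*6 = 25/2 ≈ 12.500)
Z + 63*s(13) = 25/2 + 63*13 = 25/2 + 819 = 1663/2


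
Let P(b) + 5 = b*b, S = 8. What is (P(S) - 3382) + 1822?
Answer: -1501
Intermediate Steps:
P(b) = -5 + b² (P(b) = -5 + b*b = -5 + b²)
(P(S) - 3382) + 1822 = ((-5 + 8²) - 3382) + 1822 = ((-5 + 64) - 3382) + 1822 = (59 - 3382) + 1822 = -3323 + 1822 = -1501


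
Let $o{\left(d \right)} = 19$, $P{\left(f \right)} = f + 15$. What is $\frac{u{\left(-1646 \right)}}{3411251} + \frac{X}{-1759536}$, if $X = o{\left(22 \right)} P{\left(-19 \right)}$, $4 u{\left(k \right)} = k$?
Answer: $- \frac{116198497}{1500554734884} \approx -7.7437 \cdot 10^{-5}$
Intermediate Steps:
$P{\left(f \right)} = 15 + f$
$u{\left(k \right)} = \frac{k}{4}$
$X = -76$ ($X = 19 \left(15 - 19\right) = 19 \left(-4\right) = -76$)
$\frac{u{\left(-1646 \right)}}{3411251} + \frac{X}{-1759536} = \frac{\frac{1}{4} \left(-1646\right)}{3411251} - \frac{76}{-1759536} = \left(- \frac{823}{2}\right) \frac{1}{3411251} - - \frac{19}{439884} = - \frac{823}{6822502} + \frac{19}{439884} = - \frac{116198497}{1500554734884}$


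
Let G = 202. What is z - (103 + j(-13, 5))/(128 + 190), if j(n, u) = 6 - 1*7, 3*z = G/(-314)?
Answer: -13360/24963 ≈ -0.53519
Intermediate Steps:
z = -101/471 (z = (202/(-314))/3 = (202*(-1/314))/3 = (⅓)*(-101/157) = -101/471 ≈ -0.21444)
j(n, u) = -1 (j(n, u) = 6 - 7 = -1)
z - (103 + j(-13, 5))/(128 + 190) = -101/471 - (103 - 1)/(128 + 190) = -101/471 - 102/318 = -101/471 - 1*17/53 = -101/471 - 17/53 = -13360/24963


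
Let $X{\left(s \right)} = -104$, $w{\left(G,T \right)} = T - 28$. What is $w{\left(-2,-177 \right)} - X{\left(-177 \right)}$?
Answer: $-101$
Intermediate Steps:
$w{\left(G,T \right)} = -28 + T$
$w{\left(-2,-177 \right)} - X{\left(-177 \right)} = \left(-28 - 177\right) - -104 = -205 + 104 = -101$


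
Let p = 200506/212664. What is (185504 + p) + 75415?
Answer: 27744139361/106332 ≈ 2.6092e+5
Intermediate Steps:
p = 100253/106332 (p = 200506*(1/212664) = 100253/106332 ≈ 0.94283)
(185504 + p) + 75415 = (185504 + 100253/106332) + 75415 = 19725111581/106332 + 75415 = 27744139361/106332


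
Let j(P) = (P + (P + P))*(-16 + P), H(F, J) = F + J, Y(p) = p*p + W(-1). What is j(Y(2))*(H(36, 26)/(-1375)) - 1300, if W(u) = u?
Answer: -1780246/1375 ≈ -1294.7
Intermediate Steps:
Y(p) = -1 + p² (Y(p) = p*p - 1 = p² - 1 = -1 + p²)
j(P) = 3*P*(-16 + P) (j(P) = (P + 2*P)*(-16 + P) = (3*P)*(-16 + P) = 3*P*(-16 + P))
j(Y(2))*(H(36, 26)/(-1375)) - 1300 = (3*(-1 + 2²)*(-16 + (-1 + 2²)))*((36 + 26)/(-1375)) - 1300 = (3*(-1 + 4)*(-16 + (-1 + 4)))*(62*(-1/1375)) - 1300 = (3*3*(-16 + 3))*(-62/1375) - 1300 = (3*3*(-13))*(-62/1375) - 1300 = -117*(-62/1375) - 1300 = 7254/1375 - 1300 = -1780246/1375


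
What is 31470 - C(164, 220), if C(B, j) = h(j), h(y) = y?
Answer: 31250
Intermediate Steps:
C(B, j) = j
31470 - C(164, 220) = 31470 - 1*220 = 31470 - 220 = 31250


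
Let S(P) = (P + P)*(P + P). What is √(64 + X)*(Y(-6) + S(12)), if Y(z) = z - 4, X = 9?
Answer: 566*√73 ≈ 4835.9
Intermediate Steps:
Y(z) = -4 + z
S(P) = 4*P² (S(P) = (2*P)*(2*P) = 4*P²)
√(64 + X)*(Y(-6) + S(12)) = √(64 + 9)*((-4 - 6) + 4*12²) = √73*(-10 + 4*144) = √73*(-10 + 576) = √73*566 = 566*√73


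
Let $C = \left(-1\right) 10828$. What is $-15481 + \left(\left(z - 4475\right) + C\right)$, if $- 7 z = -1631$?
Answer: $-30551$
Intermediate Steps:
$z = 233$ ($z = \left(- \frac{1}{7}\right) \left(-1631\right) = 233$)
$C = -10828$
$-15481 + \left(\left(z - 4475\right) + C\right) = -15481 + \left(\left(233 - 4475\right) - 10828\right) = -15481 - 15070 = -30551$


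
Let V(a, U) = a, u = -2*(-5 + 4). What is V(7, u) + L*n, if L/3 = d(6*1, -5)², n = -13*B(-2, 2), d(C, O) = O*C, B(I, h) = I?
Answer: 70207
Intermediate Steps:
u = 2 (u = -2*(-1) = 2)
d(C, O) = C*O
n = 26 (n = -13*(-2) = 26)
L = 2700 (L = 3*((6*1)*(-5))² = 3*(6*(-5))² = 3*(-30)² = 3*900 = 2700)
V(7, u) + L*n = 7 + 2700*26 = 7 + 70200 = 70207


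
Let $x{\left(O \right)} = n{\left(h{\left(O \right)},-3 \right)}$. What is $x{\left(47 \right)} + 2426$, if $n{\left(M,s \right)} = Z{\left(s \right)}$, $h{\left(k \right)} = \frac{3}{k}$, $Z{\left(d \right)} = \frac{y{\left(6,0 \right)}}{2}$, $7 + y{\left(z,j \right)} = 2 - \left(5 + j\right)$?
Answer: $2421$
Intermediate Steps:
$y{\left(z,j \right)} = -10 - j$ ($y{\left(z,j \right)} = -7 - \left(3 + j\right) = -10 - j$)
$Z{\left(d \right)} = -5$ ($Z{\left(d \right)} = \frac{-10 - 0}{2} = \left(-10 + 0\right) \frac{1}{2} = \left(-10\right) \frac{1}{2} = -5$)
$n{\left(M,s \right)} = -5$
$x{\left(O \right)} = -5$
$x{\left(47 \right)} + 2426 = -5 + 2426 = 2421$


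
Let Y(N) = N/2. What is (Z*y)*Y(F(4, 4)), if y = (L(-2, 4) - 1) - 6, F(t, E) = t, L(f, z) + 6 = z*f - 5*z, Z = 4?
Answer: -328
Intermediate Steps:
L(f, z) = -6 - 5*z + f*z (L(f, z) = -6 + (z*f - 5*z) = -6 + (f*z - 5*z) = -6 + (-5*z + f*z) = -6 - 5*z + f*z)
Y(N) = N/2 (Y(N) = N*(1/2) = N/2)
y = -41 (y = ((-6 - 5*4 - 2*4) - 1) - 6 = ((-6 - 20 - 8) - 1) - 6 = (-34 - 1) - 6 = -35 - 6 = -41)
(Z*y)*Y(F(4, 4)) = (4*(-41))*((1/2)*4) = -164*2 = -328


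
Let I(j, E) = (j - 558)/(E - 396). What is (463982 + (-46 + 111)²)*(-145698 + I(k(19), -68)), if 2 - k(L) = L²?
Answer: -31652176751685/464 ≈ -6.8216e+10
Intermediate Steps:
k(L) = 2 - L²
I(j, E) = (-558 + j)/(-396 + E)
(463982 + (-46 + 111)²)*(-145698 + I(k(19), -68)) = (463982 + (-46 + 111)²)*(-145698 + (-558 + (2 - 1*19²))/(-396 - 68)) = (463982 + 65²)*(-145698 + (-558 + (2 - 1*361))/(-464)) = (463982 + 4225)*(-145698 - (-558 + (2 - 361))/464) = 468207*(-145698 - (-558 - 359)/464) = 468207*(-145698 - 1/464*(-917)) = 468207*(-145698 + 917/464) = 468207*(-67602955/464) = -31652176751685/464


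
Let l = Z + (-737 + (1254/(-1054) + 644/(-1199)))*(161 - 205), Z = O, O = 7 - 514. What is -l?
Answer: -1838002647/57443 ≈ -31997.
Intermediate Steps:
O = -507
Z = -507
l = 1838002647/57443 (l = -507 + (-737 + (1254/(-1054) + 644/(-1199)))*(161 - 205) = -507 + (-737 + (1254*(-1/1054) + 644*(-1/1199)))*(-44) = -507 + (-737 + (-627/527 - 644/1199))*(-44) = -507 + (-737 - 1091161/631873)*(-44) = -507 - 466781562/631873*(-44) = -507 + 1867126248/57443 = 1838002647/57443 ≈ 31997.)
-l = -1*1838002647/57443 = -1838002647/57443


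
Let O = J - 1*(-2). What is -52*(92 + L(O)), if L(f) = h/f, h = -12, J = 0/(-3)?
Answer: -4472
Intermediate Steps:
J = 0 (J = 0*(-1/3) = 0)
O = 2 (O = 0 - 1*(-2) = 0 + 2 = 2)
L(f) = -12/f
-52*(92 + L(O)) = -52*(92 - 12/2) = -52*(92 - 12*1/2) = -52*(92 - 6) = -52*86 = -4472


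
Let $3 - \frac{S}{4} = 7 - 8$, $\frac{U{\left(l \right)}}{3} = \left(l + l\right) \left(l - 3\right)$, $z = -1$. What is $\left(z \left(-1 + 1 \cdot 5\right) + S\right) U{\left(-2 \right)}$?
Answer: $720$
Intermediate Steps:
$U{\left(l \right)} = 6 l \left(-3 + l\right)$ ($U{\left(l \right)} = 3 \left(l + l\right) \left(l - 3\right) = 3 \cdot 2 l \left(-3 + l\right) = 6 l \left(-3 + l\right)$)
$S = 16$ ($S = 12 - 4 \left(7 - 8\right) = 12 - -4 = 12 + 4 = 16$)
$\left(z \left(-1 + 1 \cdot 5\right) + S\right) U{\left(-2 \right)} = \left(- (-1 + 1 \cdot 5) + 16\right) 6 \left(-2\right) \left(-3 - 2\right) = \left(- (-1 + 5) + 16\right) 6 \left(-2\right) \left(-5\right) = \left(\left(-1\right) 4 + 16\right) 60 = \left(-4 + 16\right) 60 = 12 \cdot 60 = 720$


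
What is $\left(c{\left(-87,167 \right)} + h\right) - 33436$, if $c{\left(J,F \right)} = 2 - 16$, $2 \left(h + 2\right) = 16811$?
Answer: $- \frac{50093}{2} \approx -25047.0$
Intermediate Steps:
$h = \frac{16807}{2}$ ($h = -2 + \frac{1}{2} \cdot 16811 = -2 + \frac{16811}{2} = \frac{16807}{2} \approx 8403.5$)
$c{\left(J,F \right)} = -14$ ($c{\left(J,F \right)} = 2 - 16 = -14$)
$\left(c{\left(-87,167 \right)} + h\right) - 33436 = \left(-14 + \frac{16807}{2}\right) - 33436 = \frac{16779}{2} - 33436 = - \frac{50093}{2}$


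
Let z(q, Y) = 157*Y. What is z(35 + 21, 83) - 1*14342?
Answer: -1311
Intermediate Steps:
z(35 + 21, 83) - 1*14342 = 157*83 - 1*14342 = 13031 - 14342 = -1311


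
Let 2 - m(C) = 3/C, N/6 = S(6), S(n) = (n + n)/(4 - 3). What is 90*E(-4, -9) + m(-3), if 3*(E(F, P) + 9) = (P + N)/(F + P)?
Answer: -12381/13 ≈ -952.38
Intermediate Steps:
S(n) = 2*n (S(n) = (2*n)/1 = (2*n)*1 = 2*n)
N = 72 (N = 6*(2*6) = 6*12 = 72)
E(F, P) = -9 + (72 + P)/(3*(F + P)) (E(F, P) = -9 + ((P + 72)/(F + P))/3 = -9 + ((72 + P)/(F + P))/3 = -9 + (72 + P)/(3*(F + P)))
m(C) = 2 - 3/C
90*E(-4, -9) + m(-3) = 90*((24 - 9*(-4) - 26/3*(-9))/(-4 - 9)) + (2 - 3/(-3)) = 90*((24 + 36 + 78)/(-13)) + (2 - 3*(-1/3)) = 90*(-1/13*138) + (2 + 1) = 90*(-138/13) + 3 = -12420/13 + 3 = -12381/13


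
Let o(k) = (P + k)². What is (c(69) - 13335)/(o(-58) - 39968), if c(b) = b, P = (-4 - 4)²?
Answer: 99/298 ≈ 0.33221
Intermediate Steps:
P = 64 (P = (-8)² = 64)
o(k) = (64 + k)²
(c(69) - 13335)/(o(-58) - 39968) = (69 - 13335)/((64 - 58)² - 39968) = -13266/(6² - 39968) = -13266/(36 - 39968) = -13266/(-39932) = -13266*(-1/39932) = 99/298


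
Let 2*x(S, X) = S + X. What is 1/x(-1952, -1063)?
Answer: -2/3015 ≈ -0.00066335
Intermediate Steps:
x(S, X) = S/2 + X/2 (x(S, X) = (S + X)/2 = S/2 + X/2)
1/x(-1952, -1063) = 1/((1/2)*(-1952) + (1/2)*(-1063)) = 1/(-976 - 1063/2) = 1/(-3015/2) = -2/3015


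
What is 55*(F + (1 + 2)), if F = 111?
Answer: 6270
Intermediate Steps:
55*(F + (1 + 2)) = 55*(111 + (1 + 2)) = 55*(111 + 3) = 55*114 = 6270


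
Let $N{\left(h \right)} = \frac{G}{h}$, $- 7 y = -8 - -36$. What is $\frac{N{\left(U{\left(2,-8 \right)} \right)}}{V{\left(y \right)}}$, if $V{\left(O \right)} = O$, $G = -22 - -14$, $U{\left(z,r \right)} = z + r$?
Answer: $- \frac{1}{3} \approx -0.33333$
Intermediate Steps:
$U{\left(z,r \right)} = r + z$
$y = -4$ ($y = - \frac{-8 - -36}{7} = - \frac{-8 + 36}{7} = \left(- \frac{1}{7}\right) 28 = -4$)
$G = -8$ ($G = -22 + 14 = -8$)
$N{\left(h \right)} = - \frac{8}{h}$
$\frac{N{\left(U{\left(2,-8 \right)} \right)}}{V{\left(y \right)}} = \frac{\left(-8\right) \frac{1}{-8 + 2}}{-4} = - \frac{8}{-6} \left(- \frac{1}{4}\right) = \left(-8\right) \left(- \frac{1}{6}\right) \left(- \frac{1}{4}\right) = \frac{4}{3} \left(- \frac{1}{4}\right) = - \frac{1}{3}$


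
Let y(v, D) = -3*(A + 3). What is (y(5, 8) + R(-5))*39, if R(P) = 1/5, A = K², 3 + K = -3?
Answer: -22776/5 ≈ -4555.2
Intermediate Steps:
K = -6 (K = -3 - 3 = -6)
A = 36 (A = (-6)² = 36)
y(v, D) = -117 (y(v, D) = -3*(36 + 3) = -3*39 = -117)
R(P) = ⅕
(y(5, 8) + R(-5))*39 = (-117 + ⅕)*39 = -584/5*39 = -22776/5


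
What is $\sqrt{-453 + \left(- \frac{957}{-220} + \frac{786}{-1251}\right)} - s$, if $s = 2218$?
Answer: $-2218 + \frac{7 i \sqrt{159437865}}{4170} \approx -2218.0 + 21.196 i$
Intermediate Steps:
$\sqrt{-453 + \left(- \frac{957}{-220} + \frac{786}{-1251}\right)} - s = \sqrt{-453 + \left(- \frac{957}{-220} + \frac{786}{-1251}\right)} - 2218 = \sqrt{-453 + \left(\left(-957\right) \left(- \frac{1}{220}\right) + 786 \left(- \frac{1}{1251}\right)\right)} - 2218 = \sqrt{-453 + \left(\frac{87}{20} - \frac{262}{417}\right)} - 2218 = \sqrt{-453 + \frac{31039}{8340}} - 2218 = \sqrt{- \frac{3746981}{8340}} - 2218 = \frac{7 i \sqrt{159437865}}{4170} - 2218 = -2218 + \frac{7 i \sqrt{159437865}}{4170}$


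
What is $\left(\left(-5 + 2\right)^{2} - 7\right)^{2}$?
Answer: $4$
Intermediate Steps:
$\left(\left(-5 + 2\right)^{2} - 7\right)^{2} = \left(\left(-3\right)^{2} - 7\right)^{2} = \left(9 - 7\right)^{2} = 2^{2} = 4$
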